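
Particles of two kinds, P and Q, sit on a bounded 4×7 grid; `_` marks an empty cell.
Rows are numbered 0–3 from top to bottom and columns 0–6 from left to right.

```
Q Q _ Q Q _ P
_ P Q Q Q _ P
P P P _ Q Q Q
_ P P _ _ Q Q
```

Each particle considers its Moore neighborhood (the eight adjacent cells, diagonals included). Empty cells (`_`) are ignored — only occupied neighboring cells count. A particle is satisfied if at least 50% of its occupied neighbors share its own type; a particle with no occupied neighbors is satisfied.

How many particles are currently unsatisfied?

1

Row 0: (0,0)Q 1/2 ✓ · (0,1)Q 2/3 ✓ · (0,3)Q 4/4 ✓ · (0,4)Q 3/3 ✓ · (0,6)P 1/1 ✓
Row 1: (1,1)P 3/6 ✓ · (1,2)Q 3/6 ✓ · (1,3)Q 5/6 ✓ · (1,4)Q 5/5 ✓ · (1,6)P 1/3 ✗
Row 2: (2,0)P 3/3 ✓ · (2,1)P 5/6 ✓ · (2,2)P 4/6 ✓ · (2,4)Q 4/4 ✓ · (2,5)Q 5/6 ✓ · (2,6)Q 3/4 ✓
Row 3: (3,1)P 4/4 ✓ · (3,2)P 3/3 ✓ · (3,5)Q 4/4 ✓ · (3,6)Q 3/3 ✓
Unsatisfied: (1,6) — 1 in total.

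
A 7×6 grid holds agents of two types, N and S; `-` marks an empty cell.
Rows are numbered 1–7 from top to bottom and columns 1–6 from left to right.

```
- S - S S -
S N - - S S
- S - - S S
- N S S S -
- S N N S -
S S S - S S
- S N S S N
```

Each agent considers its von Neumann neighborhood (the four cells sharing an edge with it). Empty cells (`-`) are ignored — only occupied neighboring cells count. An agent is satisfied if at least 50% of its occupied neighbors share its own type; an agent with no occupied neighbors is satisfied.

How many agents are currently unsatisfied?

12

(1,2)S 0/1 ✗
(1,4)S 1/1 ✓
(1,5)S 2/2 ✓
(2,1)S 0/1 ✗
(2,2)N 0/3 ✗
(2,5)S 3/3 ✓
(2,6)S 2/2 ✓
(3,2)S 0/2 ✗
(3,5)S 3/3 ✓
(3,6)S 2/2 ✓
(4,2)N 0/3 ✗
(4,3)S 1/3 ✗
(4,4)S 2/3 ✓
(4,5)S 3/3 ✓
(5,2)S 1/3 ✗
(5,3)N 1/4 ✗
(5,4)N 1/3 ✗
(5,5)S 2/3 ✓
(6,1)S 1/1 ✓
(6,2)S 4/4 ✓
(6,3)S 1/3 ✗
(6,5)S 3/3 ✓
(6,6)S 1/2 ✓
(7,2)S 1/2 ✓
(7,3)N 0/3 ✗
(7,4)S 1/2 ✓
(7,5)S 2/3 ✓
(7,6)N 0/2 ✗
Unsatisfied: (1,2), (2,1), (2,2), (3,2), (4,2), (4,3), (5,2), (5,3), (5,4), (6,3), (7,3), (7,6) — 12 in total.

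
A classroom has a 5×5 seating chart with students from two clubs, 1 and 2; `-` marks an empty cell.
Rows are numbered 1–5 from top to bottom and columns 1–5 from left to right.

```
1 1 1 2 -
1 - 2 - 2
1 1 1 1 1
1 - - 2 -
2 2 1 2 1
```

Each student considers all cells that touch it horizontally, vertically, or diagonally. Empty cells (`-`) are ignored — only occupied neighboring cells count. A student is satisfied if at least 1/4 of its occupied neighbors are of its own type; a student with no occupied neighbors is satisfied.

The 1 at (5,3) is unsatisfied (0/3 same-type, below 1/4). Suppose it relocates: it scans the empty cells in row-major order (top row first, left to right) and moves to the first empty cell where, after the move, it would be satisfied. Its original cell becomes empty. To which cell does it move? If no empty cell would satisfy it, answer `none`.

(2,2)

Vacating (5,3). Empty cells in order:
  (1,5): 0/2 same-type → still unsatisfied.
  (2,2): 7/8 same-type → satisfied — stop here.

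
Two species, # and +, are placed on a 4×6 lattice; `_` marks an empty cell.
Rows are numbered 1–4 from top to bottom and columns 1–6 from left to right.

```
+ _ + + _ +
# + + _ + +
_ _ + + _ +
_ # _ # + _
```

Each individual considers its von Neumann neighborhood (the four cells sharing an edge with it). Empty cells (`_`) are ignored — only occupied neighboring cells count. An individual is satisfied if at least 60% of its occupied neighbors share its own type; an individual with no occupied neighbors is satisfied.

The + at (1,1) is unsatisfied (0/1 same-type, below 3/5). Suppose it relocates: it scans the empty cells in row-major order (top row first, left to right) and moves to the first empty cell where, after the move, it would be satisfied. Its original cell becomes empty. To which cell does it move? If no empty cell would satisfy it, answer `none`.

(1,2)

Vacating (1,1). Empty cells in order:
  (1,2): 2/2 same-type → satisfied — stop here.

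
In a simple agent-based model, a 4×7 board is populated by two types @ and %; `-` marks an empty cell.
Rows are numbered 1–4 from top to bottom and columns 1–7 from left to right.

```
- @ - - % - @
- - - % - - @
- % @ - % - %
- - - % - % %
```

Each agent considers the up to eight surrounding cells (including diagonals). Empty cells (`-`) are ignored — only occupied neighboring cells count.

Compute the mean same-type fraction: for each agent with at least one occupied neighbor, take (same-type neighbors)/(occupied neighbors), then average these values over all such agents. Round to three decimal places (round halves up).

Row 1: (1,2)@ — no occupied neighbors · (1,5)% 1/1 · (1,7)@ 1/1
Row 2: (2,4)% 2/3 · (2,7)@ 1/2
Row 3: (3,2)% 0/1 · (3,3)@ 0/3 · (3,5)% 3/3 · (3,7)% 2/3
Row 4: (4,4)% 1/2 · (4,6)% 3/3 · (4,7)% 2/2
Sum over 11 agents: 1/1 + 1/1 + 2/3 + 1/2 + 0/1 + 0/3 + 3/3 + 2/3 + 1/2 + 3/3 + 2/2 = 22/3; mean = 22/3 ÷ 11 = 2/3 = 0.666666… → 0.667.

0.667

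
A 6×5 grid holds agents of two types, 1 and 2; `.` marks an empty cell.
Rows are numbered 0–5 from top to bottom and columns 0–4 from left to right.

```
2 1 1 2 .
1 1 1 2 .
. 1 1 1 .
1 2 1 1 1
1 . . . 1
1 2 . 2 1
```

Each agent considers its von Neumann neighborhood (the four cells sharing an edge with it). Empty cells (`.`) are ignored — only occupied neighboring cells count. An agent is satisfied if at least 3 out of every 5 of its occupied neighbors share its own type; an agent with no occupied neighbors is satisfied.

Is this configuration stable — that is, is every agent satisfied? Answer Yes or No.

No

Row 0: (0,0)2 0/2 not · (0,1)1 2/3 satisfied · (0,2)1 2/3 satisfied · (0,3)2 1/2 not
Row 1: (1,0)1 1/2 not · (1,1)1 4/4 satisfied · (1,2)1 3/4 satisfied · (1,3)2 1/3 not
Row 2: (2,1)1 2/3 satisfied · (2,2)1 4/4 satisfied · (2,3)1 2/3 satisfied
Row 3: (3,0)1 1/2 not · (3,1)2 0/3 not · (3,2)1 2/3 satisfied · (3,3)1 3/3 satisfied · (3,4)1 2/2 satisfied
Row 4: (4,0)1 2/2 satisfied · (4,4)1 2/2 satisfied
Row 5: (5,0)1 1/2 not · (5,1)2 0/1 not · (5,3)2 0/1 not · (5,4)1 1/2 not
For instance (0,0) has only 0/2 same-type neighbors, below 3/5.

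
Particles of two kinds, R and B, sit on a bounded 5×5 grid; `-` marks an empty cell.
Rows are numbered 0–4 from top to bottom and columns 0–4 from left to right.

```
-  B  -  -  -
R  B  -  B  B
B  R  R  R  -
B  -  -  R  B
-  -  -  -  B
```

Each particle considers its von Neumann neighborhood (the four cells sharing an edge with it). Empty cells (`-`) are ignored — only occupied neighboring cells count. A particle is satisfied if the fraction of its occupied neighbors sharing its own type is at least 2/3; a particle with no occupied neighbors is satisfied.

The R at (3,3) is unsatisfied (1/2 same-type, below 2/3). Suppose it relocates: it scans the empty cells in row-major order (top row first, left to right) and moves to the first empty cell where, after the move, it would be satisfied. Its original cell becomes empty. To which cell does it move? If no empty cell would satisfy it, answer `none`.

(3,2)

Vacating (3,3). Empty cells in order:
  (0,0): 1/2 same-type → still unsatisfied.
  (0,2): 0/1 same-type → still unsatisfied.
  (0,3): 0/1 same-type → still unsatisfied.
  (0,4): 0/1 same-type → still unsatisfied.
  (1,2): 1/3 same-type → still unsatisfied.
  (2,4): 1/3 same-type → still unsatisfied.
  (3,1): 1/2 same-type → still unsatisfied.
  (3,2): 1/1 same-type → satisfied — stop here.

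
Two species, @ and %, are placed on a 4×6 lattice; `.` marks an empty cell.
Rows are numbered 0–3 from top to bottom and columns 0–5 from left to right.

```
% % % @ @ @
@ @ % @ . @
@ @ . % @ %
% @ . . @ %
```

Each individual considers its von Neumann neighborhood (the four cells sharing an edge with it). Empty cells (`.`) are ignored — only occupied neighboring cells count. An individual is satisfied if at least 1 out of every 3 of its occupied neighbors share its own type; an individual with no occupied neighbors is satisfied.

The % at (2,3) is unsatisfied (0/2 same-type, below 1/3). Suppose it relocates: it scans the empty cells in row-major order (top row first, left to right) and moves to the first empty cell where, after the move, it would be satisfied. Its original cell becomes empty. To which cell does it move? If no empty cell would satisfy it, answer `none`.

(2,2)

Vacating (2,3). Empty cells in order:
  (1,4): 0/4 same-type → still unsatisfied.
  (2,2): 1/2 same-type → satisfied — stop here.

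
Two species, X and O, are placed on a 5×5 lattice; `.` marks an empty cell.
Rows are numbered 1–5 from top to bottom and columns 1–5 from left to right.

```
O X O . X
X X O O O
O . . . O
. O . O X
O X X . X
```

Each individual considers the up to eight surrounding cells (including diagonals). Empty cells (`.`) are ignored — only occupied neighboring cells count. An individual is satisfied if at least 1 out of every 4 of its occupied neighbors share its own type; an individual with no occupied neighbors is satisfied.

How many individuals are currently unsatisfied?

2

Row 1: (1,1)O 0/3 not · (1,2)X 2/5 satisfied · (1,3)O 2/4 satisfied · (1,5)X 0/2 not
Row 2: (2,1)X 2/4 satisfied · (2,2)X 2/6 satisfied · (2,3)O 2/4 satisfied · (2,4)O 4/5 satisfied · (2,5)O 2/3 satisfied
Row 3: (3,1)O 1/3 satisfied · (3,5)O 3/4 satisfied
Row 4: (4,2)O 2/4 satisfied · (4,4)O 1/4 satisfied · (4,5)X 1/3 satisfied
Row 5: (5,1)O 1/2 satisfied · (5,2)X 1/3 satisfied · (5,3)X 1/3 satisfied · (5,5)X 1/2 satisfied
Unsatisfied: (1,1), (1,5) — 2 in total.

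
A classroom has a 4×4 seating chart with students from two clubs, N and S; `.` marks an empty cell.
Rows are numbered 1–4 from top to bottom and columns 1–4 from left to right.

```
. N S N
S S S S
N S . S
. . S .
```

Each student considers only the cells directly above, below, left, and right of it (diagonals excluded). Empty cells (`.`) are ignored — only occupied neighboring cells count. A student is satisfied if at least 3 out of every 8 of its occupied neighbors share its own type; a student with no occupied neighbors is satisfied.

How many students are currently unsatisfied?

(1,2)N 0/2 ✗
(1,3)S 1/3 ✗
(1,4)N 0/2 ✗
(2,1)S 1/2 ✓
(2,2)S 3/4 ✓
(2,3)S 3/3 ✓
(2,4)S 2/3 ✓
(3,1)N 0/2 ✗
(3,2)S 1/2 ✓
(3,4)S 1/1 ✓
(4,3)S 0/0 ✓
Unsatisfied: (1,2), (1,3), (1,4), (3,1) — 4 in total.

4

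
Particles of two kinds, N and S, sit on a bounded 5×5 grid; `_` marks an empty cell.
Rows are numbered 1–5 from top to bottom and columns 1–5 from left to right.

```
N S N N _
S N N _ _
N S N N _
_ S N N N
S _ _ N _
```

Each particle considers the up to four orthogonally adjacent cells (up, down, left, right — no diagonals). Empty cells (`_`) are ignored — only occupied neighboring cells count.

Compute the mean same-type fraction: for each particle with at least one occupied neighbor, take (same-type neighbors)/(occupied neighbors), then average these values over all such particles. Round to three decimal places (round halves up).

0.568

Row 1: (1,1)N 0/2 · (1,2)S 0/3 · (1,3)N 2/3 · (1,4)N 1/1
Row 2: (2,1)S 0/3 · (2,2)N 1/4 · (2,3)N 3/3
Row 3: (3,1)N 0/2 · (3,2)S 1/4 · (3,3)N 3/4 · (3,4)N 2/2
Row 4: (4,2)S 1/2 · (4,3)N 2/3 · (4,4)N 4/4 · (4,5)N 1/1
Row 5: (5,1)S — no occupied neighbors · (5,4)N 1/1
Sum over 16 particles: 0/2 + 0/3 + 2/3 + 1/1 + 0/3 + 1/4 + 3/3 + 0/2 + 1/4 + 3/4 + 2/2 + 1/2 + 2/3 + 4/4 + 1/1 + 1/1 = 109/12; mean = 109/12 ÷ 16 = 109/192 = 0.567708… → 0.568.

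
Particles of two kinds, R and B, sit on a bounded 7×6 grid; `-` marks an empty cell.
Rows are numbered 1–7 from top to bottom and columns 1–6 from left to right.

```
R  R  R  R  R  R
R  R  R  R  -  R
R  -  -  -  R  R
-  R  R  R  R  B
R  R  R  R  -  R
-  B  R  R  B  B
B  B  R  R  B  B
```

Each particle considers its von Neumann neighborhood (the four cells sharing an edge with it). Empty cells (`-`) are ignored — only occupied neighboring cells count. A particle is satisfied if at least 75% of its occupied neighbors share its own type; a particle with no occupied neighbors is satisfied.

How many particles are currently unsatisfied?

(1,1)R 2/2 satisfied
(1,2)R 3/3 satisfied
(1,3)R 3/3 satisfied
(1,4)R 3/3 satisfied
(1,5)R 2/2 satisfied
(1,6)R 2/2 satisfied
(2,1)R 3/3 satisfied
(2,2)R 3/3 satisfied
(2,3)R 3/3 satisfied
(2,4)R 2/2 satisfied
(2,6)R 2/2 satisfied
(3,1)R 1/1 satisfied
(3,5)R 2/2 satisfied
(3,6)R 2/3 not
(4,2)R 2/2 satisfied
(4,3)R 3/3 satisfied
(4,4)R 3/3 satisfied
(4,5)R 2/3 not
(4,6)B 0/3 not
(5,1)R 1/1 satisfied
(5,2)R 3/4 satisfied
(5,3)R 4/4 satisfied
(5,4)R 3/3 satisfied
(5,6)R 0/2 not
(6,2)B 1/3 not
(6,3)R 3/4 satisfied
(6,4)R 3/4 satisfied
(6,5)B 2/3 not
(6,6)B 2/3 not
(7,1)B 1/1 satisfied
(7,2)B 2/3 not
(7,3)R 2/3 not
(7,4)R 2/3 not
(7,5)B 2/3 not
(7,6)B 2/2 satisfied
Unsatisfied: (3,6), (4,5), (4,6), (5,6), (6,2), (6,5), (6,6), (7,2), (7,3), (7,4), (7,5) — 11 in total.

11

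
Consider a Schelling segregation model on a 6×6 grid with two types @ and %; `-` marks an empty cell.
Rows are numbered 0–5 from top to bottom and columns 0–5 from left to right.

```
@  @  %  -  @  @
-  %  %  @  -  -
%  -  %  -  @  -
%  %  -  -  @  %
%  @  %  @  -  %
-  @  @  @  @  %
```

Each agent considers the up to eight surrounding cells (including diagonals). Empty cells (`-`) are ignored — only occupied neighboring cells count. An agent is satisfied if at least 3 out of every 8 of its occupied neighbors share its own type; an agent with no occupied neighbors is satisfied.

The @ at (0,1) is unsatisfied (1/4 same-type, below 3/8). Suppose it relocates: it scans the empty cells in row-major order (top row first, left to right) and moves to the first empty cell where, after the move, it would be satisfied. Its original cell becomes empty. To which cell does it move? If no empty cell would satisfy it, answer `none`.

(0,3)

Vacating (0,1). Empty cells in order:
  (0,3): 2/4 same-type → satisfied — stop here.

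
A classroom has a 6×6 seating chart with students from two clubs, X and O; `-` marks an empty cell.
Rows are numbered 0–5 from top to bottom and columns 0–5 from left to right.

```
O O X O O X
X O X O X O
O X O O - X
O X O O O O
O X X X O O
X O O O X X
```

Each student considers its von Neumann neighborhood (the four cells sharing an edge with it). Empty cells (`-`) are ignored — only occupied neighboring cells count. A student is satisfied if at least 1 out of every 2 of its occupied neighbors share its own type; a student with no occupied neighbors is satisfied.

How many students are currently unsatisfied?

(0,0)O 1/2 satisfied
(0,1)O 2/3 satisfied
(0,2)X 1/3 not
(0,3)O 2/3 satisfied
(0,4)O 1/3 not
(0,5)X 0/2 not
(1,0)X 0/3 not
(1,1)O 1/4 not
(1,2)X 1/4 not
(1,3)O 2/4 satisfied
(1,4)X 0/3 not
(1,5)O 0/3 not
(2,0)O 1/3 not
(2,1)X 1/4 not
(2,2)O 2/4 satisfied
(2,3)O 3/3 satisfied
(2,5)X 0/2 not
(3,0)O 2/3 satisfied
(3,1)X 2/4 satisfied
(3,2)O 2/4 satisfied
(3,3)O 3/4 satisfied
(3,4)O 3/3 satisfied
(3,5)O 2/3 satisfied
(4,0)O 1/3 not
(4,1)X 2/4 satisfied
(4,2)X 2/4 satisfied
(4,3)X 1/4 not
(4,4)O 2/4 satisfied
(4,5)O 2/3 satisfied
(5,0)X 0/2 not
(5,1)O 1/3 not
(5,2)O 2/3 satisfied
(5,3)O 1/3 not
(5,4)X 1/3 not
(5,5)X 1/2 satisfied
Unsatisfied: (0,2), (0,4), (0,5), (1,0), (1,1), (1,2), (1,4), (1,5), (2,0), (2,1), (2,5), (4,0), (4,3), (5,0), (5,1), (5,3), (5,4) — 17 in total.

17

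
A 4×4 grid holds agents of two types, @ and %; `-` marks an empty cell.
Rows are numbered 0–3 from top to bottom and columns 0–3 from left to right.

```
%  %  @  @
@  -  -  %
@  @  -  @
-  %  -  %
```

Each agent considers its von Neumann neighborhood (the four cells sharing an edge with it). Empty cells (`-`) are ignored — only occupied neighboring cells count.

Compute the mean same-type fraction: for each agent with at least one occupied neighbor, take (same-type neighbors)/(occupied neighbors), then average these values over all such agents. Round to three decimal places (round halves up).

Row 0: (0,0)% 1/2 · (0,1)% 1/2 · (0,2)@ 1/2 · (0,3)@ 1/2
Row 1: (1,0)@ 1/2 · (1,3)% 0/2
Row 2: (2,0)@ 2/2 · (2,1)@ 1/2 · (2,3)@ 0/2
Row 3: (3,1)% 0/1 · (3,3)% 0/1
Sum over 11 agents: 1/2 + 1/2 + 1/2 + 1/2 + 1/2 + 0/2 + 2/2 + 1/2 + 0/2 + 0/1 + 0/1 = 4; mean = 4 ÷ 11 = 4/11 = 0.363636… → 0.364.

0.364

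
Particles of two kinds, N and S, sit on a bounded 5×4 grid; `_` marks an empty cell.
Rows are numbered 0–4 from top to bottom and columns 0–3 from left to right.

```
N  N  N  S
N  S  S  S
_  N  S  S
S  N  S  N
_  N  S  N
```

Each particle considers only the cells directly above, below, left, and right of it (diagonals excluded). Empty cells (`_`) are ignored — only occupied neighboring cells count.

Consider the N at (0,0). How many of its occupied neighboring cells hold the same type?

Occupied neighbors of (0,0): (1,0)=N, (0,1)=N.
Same type (N): 2 of 2.

2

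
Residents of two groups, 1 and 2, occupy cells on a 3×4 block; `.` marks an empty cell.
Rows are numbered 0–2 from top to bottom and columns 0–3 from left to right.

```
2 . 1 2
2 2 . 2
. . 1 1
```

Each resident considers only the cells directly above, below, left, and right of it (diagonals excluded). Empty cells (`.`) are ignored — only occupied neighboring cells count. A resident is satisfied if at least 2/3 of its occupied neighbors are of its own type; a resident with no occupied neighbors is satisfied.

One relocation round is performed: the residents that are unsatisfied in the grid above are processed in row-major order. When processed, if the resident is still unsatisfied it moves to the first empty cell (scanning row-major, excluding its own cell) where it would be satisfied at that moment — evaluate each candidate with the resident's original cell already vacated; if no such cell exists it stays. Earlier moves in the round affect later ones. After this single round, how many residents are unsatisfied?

1

Initially unsatisfied (in order): (0,2), (0,3), (1,3), (2,3).
  (0,2): no empty cell satisfies it; stays.
  (0,3) → (0,1).
  (1,3) → (2,0).
  (2,3): now satisfied by earlier moves; stays.
Resulting grid:
2 2 1 .
2 2 . .
2 . 1 1
Unsatisfied now: (0,2).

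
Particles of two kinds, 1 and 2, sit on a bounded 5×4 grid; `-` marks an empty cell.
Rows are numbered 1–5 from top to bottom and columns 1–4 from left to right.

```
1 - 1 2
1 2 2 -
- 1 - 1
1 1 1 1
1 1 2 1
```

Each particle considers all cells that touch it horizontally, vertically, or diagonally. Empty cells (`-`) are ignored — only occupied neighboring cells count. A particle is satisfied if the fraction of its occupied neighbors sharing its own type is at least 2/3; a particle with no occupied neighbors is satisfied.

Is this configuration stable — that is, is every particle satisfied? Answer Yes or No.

Row 1: (1,1)1 1/2 not · (1,3)1 0/3 not · (1,4)2 1/2 not
Row 2: (2,1)1 2/3 satisfied · (2,2)2 1/5 not · (2,3)2 2/5 not
Row 3: (3,2)1 4/6 satisfied · (3,4)1 2/3 satisfied
Row 4: (4,1)1 4/4 satisfied · (4,2)1 5/6 satisfied · (4,3)1 6/7 satisfied · (4,4)1 3/4 satisfied
Row 5: (5,1)1 3/3 satisfied · (5,2)1 4/5 satisfied · (5,3)2 0/5 not · (5,4)1 2/3 satisfied
For instance (1,1) has only 1/2 same-type neighbors, below 2/3.

No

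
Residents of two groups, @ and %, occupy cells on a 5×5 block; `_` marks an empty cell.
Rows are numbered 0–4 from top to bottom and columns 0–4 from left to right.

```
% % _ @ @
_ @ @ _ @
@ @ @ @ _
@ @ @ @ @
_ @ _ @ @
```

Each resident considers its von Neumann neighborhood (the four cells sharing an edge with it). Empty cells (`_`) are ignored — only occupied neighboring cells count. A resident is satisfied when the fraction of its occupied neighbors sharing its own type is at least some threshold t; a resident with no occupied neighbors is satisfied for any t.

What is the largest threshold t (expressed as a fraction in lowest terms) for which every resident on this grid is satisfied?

1/2

Row 0: (0,0)% 1/1 · (0,1)% 1/2 · (0,3)@ 1/1 · (0,4)@ 2/2
Row 1: (1,1)@ 2/3 · (1,2)@ 2/2 · (1,4)@ 1/1
Row 2: (2,0)@ 2/2 · (2,1)@ 4/4 · (2,2)@ 4/4 · (2,3)@ 2/2
Row 3: (3,0)@ 2/2 · (3,1)@ 4/4 · (3,2)@ 3/3 · (3,3)@ 4/4 · (3,4)@ 2/2
Row 4: (4,1)@ 1/1 · (4,3)@ 2/2 · (4,4)@ 2/2
The smallest same-type fraction is 1/2 at (0,1), which reduces to 1/2. Any threshold above that leaves this resident unsatisfied.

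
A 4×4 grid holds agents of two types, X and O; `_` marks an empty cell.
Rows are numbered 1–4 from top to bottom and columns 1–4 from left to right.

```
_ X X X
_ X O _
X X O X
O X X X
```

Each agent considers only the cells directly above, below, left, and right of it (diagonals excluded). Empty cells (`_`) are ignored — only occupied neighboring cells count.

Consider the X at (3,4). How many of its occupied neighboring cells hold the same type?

Occupied neighbors of (3,4): (4,4)=X, (3,3)=O.
Same type (X): 1 of 2.

1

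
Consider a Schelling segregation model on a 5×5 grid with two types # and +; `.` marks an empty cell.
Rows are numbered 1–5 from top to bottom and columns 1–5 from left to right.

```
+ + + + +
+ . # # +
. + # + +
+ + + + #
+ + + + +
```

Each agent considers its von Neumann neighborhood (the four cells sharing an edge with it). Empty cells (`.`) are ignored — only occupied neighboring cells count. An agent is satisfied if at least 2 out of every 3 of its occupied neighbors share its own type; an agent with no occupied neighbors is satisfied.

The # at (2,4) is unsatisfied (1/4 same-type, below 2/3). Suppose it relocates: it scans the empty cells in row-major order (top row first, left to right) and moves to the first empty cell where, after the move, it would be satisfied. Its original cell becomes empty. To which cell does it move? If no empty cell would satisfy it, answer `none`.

none

Vacating (2,4). Empty cells in order:
  (2,2): 1/4 same-type → still unsatisfied.
  (3,1): 0/3 same-type → still unsatisfied.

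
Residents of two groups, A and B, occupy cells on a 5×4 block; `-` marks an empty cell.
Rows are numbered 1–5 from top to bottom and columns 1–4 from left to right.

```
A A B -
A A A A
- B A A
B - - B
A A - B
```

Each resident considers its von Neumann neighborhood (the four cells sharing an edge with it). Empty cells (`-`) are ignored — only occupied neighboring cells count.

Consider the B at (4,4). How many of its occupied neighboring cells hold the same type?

1

Occupied neighbors of (4,4): (3,4)=A, (5,4)=B.
Same type (B): 1 of 2.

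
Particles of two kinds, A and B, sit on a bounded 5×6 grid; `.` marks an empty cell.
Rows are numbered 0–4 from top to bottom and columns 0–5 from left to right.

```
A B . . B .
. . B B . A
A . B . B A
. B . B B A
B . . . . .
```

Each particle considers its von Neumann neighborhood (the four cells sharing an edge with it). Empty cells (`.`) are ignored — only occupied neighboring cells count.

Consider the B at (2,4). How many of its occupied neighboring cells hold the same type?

1

Occupied neighbors of (2,4): (3,4)=B, (2,5)=A.
Same type (B): 1 of 2.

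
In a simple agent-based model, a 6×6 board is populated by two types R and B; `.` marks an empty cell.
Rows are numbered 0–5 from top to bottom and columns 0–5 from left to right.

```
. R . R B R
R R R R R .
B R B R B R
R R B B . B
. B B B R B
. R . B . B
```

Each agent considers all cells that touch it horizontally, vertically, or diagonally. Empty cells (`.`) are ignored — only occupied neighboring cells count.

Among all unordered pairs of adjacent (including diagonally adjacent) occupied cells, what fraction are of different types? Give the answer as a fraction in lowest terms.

Scan each occupied cell's neighbors to the right and below (and the two forward diagonals) so each pair is counted once.
From row 0: 4 unlike of 11 pairs (running 4/11).
From row 1: 7 unlike of 18 pairs (running 11/29).
From row 2: 12 unlike of 18 pairs (running 23/47).
From row 3: 6 unlike of 14 pairs (running 29/61).
From row 4: 6 unlike of 11 pairs (running 35/72).
Total adjacent occupied pairs: 72; unlike-type pairs: 35.
35/72 is already in lowest terms.

35/72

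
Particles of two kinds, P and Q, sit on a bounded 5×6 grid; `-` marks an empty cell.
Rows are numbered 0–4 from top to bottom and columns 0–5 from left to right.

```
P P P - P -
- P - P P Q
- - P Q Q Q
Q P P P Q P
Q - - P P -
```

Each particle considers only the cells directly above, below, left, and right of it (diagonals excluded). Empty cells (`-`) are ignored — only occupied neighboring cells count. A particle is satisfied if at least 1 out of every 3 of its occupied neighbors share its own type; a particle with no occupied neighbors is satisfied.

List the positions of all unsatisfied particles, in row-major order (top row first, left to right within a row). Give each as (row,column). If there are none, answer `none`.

(0,0)P 1/1 satisfied
(0,1)P 3/3 satisfied
(0,2)P 1/1 satisfied
(0,4)P 1/1 satisfied
(1,1)P 1/1 satisfied
(1,3)P 1/2 satisfied
(1,4)P 2/4 satisfied
(1,5)Q 1/2 satisfied
(2,2)P 1/2 satisfied
(2,3)Q 1/4 not
(2,4)Q 3/4 satisfied
(2,5)Q 2/3 satisfied
(3,0)Q 1/2 satisfied
(3,1)P 1/2 satisfied
(3,2)P 3/3 satisfied
(3,3)P 2/4 satisfied
(3,4)Q 1/4 not
(3,5)P 0/2 not
(4,0)Q 1/1 satisfied
(4,3)P 2/2 satisfied
(4,4)P 1/2 satisfied

(2,3), (3,4), (3,5)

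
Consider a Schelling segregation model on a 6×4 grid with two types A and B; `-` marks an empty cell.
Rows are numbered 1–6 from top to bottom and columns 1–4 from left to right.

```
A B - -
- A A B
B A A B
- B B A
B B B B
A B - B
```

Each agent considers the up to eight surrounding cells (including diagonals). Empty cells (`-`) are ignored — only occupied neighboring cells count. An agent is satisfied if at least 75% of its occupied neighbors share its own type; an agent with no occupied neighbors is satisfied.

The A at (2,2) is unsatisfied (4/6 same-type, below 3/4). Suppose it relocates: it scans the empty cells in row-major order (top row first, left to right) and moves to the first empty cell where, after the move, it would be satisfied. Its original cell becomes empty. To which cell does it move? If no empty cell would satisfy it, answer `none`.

Vacating (2,2). Empty cells in order:
  (1,3): 1/3 same-type → still unsatisfied.
  (1,4): 1/2 same-type → still unsatisfied.
  (2,1): 2/4 same-type → still unsatisfied.
  (4,1): 1/5 same-type → still unsatisfied.
  (6,3): 0/5 same-type → still unsatisfied.

none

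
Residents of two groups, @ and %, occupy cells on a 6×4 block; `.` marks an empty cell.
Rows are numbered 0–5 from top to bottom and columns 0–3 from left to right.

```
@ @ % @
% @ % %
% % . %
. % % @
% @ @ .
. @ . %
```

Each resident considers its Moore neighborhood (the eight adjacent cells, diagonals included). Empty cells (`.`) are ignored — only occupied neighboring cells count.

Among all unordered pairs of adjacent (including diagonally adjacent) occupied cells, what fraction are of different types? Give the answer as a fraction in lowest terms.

Scan each occupied cell's neighbors to the right and below (and the two forward diagonals) so each pair is counted once.
From row 0: 8 unlike of 13 pairs (running 8/13).
From row 1: 4 unlike of 10 pairs (running 12/23).
From row 2: 1 unlike of 6 pairs (running 13/29).
From row 3: 5 unlike of 8 pairs (running 18/37).
From row 4: 3 unlike of 6 pairs (running 21/43).
Total adjacent occupied pairs: 43; unlike-type pairs: 21.
21/43 is already in lowest terms.

21/43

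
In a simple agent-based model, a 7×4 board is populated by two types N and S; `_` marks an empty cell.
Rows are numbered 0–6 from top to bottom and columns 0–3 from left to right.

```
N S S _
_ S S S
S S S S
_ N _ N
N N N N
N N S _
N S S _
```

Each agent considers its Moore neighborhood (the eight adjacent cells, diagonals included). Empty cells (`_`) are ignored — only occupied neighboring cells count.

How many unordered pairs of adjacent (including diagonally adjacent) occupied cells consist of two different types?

15

Scan each occupied cell's neighbors to the right and below (and the two forward diagonals) so each pair is counted once.
Row 0: N(0,0)–S(0,1)≠ N(0,0)–S(1,1)≠ S(0,1)–S(0,2)= S(0,1)–S(1,1)= S(0,1)–S(1,2)= S(0,2)–S(1,2)= S(0,2)–S(1,3)= S(0,2)–S(1,1)=  → 2/8 unlike.
Row 1: S(1,1)–S(1,2)= S(1,1)–S(2,1)= S(1,1)–S(2,2)= S(1,1)–S(2,0)= S(1,2)–S(1,3)= S(1,2)–S(2,2)= S(1,2)–S(2,3)= S(1,2)–S(2,1)= S(1,3)–S(2,3)= S(1,3)–S(2,2)=  → 0/10 unlike.
Row 2: S(2,0)–S(2,1)= S(2,0)–N(3,1)≠ S(2,1)–S(2,2)= S(2,1)–N(3,1)≠ S(2,2)–S(2,3)= S(2,2)–N(3,3)≠ S(2,2)–N(3,1)≠ S(2,3)–N(3,3)≠  → 5/8 unlike.
Row 3: N(3,1)–N(4,1)= N(3,1)–N(4,2)= N(3,1)–N(4,0)= N(3,3)–N(4,3)= N(3,3)–N(4,2)=  → 0/5 unlike.
Row 4: N(4,0)–N(4,1)= N(4,0)–N(5,0)= N(4,0)–N(5,1)= N(4,1)–N(4,2)= N(4,1)–N(5,1)= N(4,1)–S(5,2)≠ N(4,1)–N(5,0)= N(4,2)–N(4,3)= N(4,2)–S(5,2)≠ N(4,2)–N(5,1)= N(4,3)–S(5,2)≠  → 3/11 unlike.
Row 5: N(5,0)–N(5,1)= N(5,0)–N(6,0)= N(5,0)–S(6,1)≠ N(5,1)–S(5,2)≠ N(5,1)–S(6,1)≠ N(5,1)–S(6,2)≠ N(5,1)–N(6,0)= S(5,2)–S(6,2)= S(5,2)–S(6,1)=  → 4/9 unlike.
Row 6: N(6,0)–S(6,1)≠ S(6,1)–S(6,2)=  → 1/2 unlike.
Total adjacent occupied pairs: 53; unlike-type pairs: 15.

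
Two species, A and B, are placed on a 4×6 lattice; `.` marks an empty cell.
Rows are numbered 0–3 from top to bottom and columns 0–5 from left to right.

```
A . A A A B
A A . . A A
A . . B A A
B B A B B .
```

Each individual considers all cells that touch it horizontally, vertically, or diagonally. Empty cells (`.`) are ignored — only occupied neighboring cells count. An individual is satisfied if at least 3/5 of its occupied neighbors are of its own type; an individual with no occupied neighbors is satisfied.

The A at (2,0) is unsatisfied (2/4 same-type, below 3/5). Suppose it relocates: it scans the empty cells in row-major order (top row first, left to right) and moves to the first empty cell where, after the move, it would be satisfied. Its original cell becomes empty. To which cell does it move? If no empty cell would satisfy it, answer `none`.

(0,1)

Vacating (2,0). Empty cells in order:
  (0,1): 4/4 same-type → satisfied — stop here.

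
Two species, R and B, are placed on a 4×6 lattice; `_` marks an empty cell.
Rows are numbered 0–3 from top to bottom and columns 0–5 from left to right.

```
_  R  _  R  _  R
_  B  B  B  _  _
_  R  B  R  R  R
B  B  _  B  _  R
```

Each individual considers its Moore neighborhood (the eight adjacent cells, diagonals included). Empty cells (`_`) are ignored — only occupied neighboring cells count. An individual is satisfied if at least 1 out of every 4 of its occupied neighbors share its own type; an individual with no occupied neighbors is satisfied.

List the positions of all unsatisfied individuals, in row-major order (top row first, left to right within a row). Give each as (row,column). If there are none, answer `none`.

(0,1), (0,3), (2,1), (2,3)

Row 0: (0,1)R 0/2 not · (0,3)R 0/2 not · (0,5)R 0/0 satisfied
Row 1: (1,1)B 2/4 satisfied · (1,2)B 3/7 satisfied · (1,3)B 2/5 satisfied
Row 2: (2,1)R 0/5 not · (2,2)B 5/7 satisfied · (2,3)R 1/5 not · (2,4)R 3/5 satisfied · (2,5)R 2/2 satisfied
Row 3: (3,0)B 1/2 satisfied · (3,1)B 2/3 satisfied · (3,3)B 1/3 satisfied · (3,5)R 2/2 satisfied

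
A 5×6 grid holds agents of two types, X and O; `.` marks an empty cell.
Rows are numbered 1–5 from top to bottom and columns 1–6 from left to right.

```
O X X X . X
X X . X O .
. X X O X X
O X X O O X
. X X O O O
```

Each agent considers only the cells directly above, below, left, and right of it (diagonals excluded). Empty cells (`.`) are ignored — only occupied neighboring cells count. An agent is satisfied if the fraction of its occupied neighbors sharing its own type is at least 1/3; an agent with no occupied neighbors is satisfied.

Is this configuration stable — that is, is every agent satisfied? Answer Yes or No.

Row 1: (1,1)O 0/2 ✗ · (1,2)X 2/3 ✓ · (1,3)X 2/2 ✓ · (1,4)X 2/2 ✓ · (1,6)X 0/0 ✓
Row 2: (2,1)X 1/2 ✓ · (2,2)X 3/3 ✓ · (2,4)X 1/3 ✓ · (2,5)O 0/2 ✗
Row 3: (3,2)X 3/3 ✓ · (3,3)X 2/3 ✓ · (3,4)O 1/4 ✗ · (3,5)X 1/4 ✗ · (3,6)X 2/2 ✓
Row 4: (4,1)O 0/1 ✗ · (4,2)X 3/4 ✓ · (4,3)X 3/4 ✓ · (4,4)O 3/4 ✓ · (4,5)O 2/4 ✓ · (4,6)X 1/3 ✓
Row 5: (5,2)X 2/2 ✓ · (5,3)X 2/3 ✓ · (5,4)O 2/3 ✓ · (5,5)O 3/3 ✓ · (5,6)O 1/2 ✓
For instance (1,1) has only 0/2 same-type neighbors, below 1/3.

No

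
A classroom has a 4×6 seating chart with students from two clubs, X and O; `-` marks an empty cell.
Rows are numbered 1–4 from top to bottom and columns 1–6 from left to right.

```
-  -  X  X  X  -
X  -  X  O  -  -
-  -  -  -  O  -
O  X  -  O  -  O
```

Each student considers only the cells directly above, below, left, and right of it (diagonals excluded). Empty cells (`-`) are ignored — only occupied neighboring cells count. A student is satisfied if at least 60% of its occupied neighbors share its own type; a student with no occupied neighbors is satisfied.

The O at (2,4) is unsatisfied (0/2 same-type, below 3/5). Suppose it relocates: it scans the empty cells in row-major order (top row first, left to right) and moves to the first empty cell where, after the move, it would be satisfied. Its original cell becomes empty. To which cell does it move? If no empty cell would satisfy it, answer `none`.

Vacating (2,4). Empty cells in order:
  (1,1): 0/1 same-type → still unsatisfied.
  (1,2): 0/1 same-type → still unsatisfied.
  (1,6): 0/1 same-type → still unsatisfied.
  (2,2): 0/2 same-type → still unsatisfied.
  (2,5): 1/2 same-type → still unsatisfied.
  (2,6): 0/0 same-type → satisfied — stop here.

(2,6)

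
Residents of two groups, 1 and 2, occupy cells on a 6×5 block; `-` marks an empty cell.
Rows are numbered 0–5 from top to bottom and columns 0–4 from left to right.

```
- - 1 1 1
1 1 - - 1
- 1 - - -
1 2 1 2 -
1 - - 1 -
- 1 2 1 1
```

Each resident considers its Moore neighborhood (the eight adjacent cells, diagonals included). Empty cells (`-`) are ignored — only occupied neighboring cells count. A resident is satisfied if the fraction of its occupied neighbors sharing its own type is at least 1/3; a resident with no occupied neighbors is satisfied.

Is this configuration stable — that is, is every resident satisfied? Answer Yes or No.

No

Row 0: (0,2)1 2/2 ok · (0,3)1 3/3 ok · (0,4)1 2/2 ok
Row 1: (1,0)1 2/2 ok · (1,1)1 3/3 ok · (1,4)1 2/2 ok
Row 2: (2,1)1 4/5 ok
Row 3: (3,0)1 2/3 ok · (3,1)2 0/4 unhappy · (3,2)1 2/4 ok · (3,3)2 0/2 unhappy
Row 4: (4,0)1 2/3 ok · (4,3)1 3/5 ok
Row 5: (5,1)1 1/2 ok · (5,2)2 0/3 unhappy · (5,3)1 2/3 ok · (5,4)1 2/2 ok
For instance (3,1) has only 0/4 same-type neighbors, below 1/3.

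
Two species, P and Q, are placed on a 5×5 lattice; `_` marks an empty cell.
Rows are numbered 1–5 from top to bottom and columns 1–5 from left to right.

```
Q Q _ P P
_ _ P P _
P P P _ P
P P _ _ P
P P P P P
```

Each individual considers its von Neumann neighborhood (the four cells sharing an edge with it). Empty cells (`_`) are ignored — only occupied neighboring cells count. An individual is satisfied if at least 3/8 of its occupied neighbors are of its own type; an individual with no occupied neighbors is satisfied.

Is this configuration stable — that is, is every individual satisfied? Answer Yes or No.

Yes

Row 1: (1,1)Q 1/1 ok · (1,2)Q 1/1 ok · (1,4)P 2/2 ok · (1,5)P 1/1 ok
Row 2: (2,3)P 2/2 ok · (2,4)P 2/2 ok
Row 3: (3,1)P 2/2 ok · (3,2)P 3/3 ok · (3,3)P 2/2 ok · (3,5)P 1/1 ok
Row 4: (4,1)P 3/3 ok · (4,2)P 3/3 ok · (4,5)P 2/2 ok
Row 5: (5,1)P 2/2 ok · (5,2)P 3/3 ok · (5,3)P 2/2 ok · (5,4)P 2/2 ok · (5,5)P 2/2 ok
All meet the threshold, so the configuration is stable.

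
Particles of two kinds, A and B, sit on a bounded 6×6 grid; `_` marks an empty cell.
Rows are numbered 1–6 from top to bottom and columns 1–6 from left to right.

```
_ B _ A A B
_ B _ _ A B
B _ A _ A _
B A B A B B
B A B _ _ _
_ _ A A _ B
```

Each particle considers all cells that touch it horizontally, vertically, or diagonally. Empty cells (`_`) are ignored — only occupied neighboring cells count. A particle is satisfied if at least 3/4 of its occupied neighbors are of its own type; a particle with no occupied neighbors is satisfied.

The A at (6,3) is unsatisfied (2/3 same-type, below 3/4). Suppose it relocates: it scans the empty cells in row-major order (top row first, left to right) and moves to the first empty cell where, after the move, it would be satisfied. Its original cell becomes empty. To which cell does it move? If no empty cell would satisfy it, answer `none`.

(2,4)

Vacating (6,3). Empty cells in order:
  (1,1): 0/2 same-type → still unsatisfied.
  (1,3): 1/3 same-type → still unsatisfied.
  (2,1): 0/3 same-type → still unsatisfied.
  (2,3): 2/4 same-type → still unsatisfied.
  (2,4): 5/5 same-type → satisfied — stop here.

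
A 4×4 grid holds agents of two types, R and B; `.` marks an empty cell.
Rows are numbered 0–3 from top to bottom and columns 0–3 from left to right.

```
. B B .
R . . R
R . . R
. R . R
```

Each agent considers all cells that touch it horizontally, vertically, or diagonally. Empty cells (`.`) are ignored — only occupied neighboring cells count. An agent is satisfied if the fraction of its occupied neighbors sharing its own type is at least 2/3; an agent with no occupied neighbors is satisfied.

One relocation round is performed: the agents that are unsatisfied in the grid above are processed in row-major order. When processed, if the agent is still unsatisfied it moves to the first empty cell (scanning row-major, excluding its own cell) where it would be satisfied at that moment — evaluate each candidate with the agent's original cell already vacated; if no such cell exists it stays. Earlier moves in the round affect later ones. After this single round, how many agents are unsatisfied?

Initially unsatisfied (in order): (0,1), (0,2), (1,0), (1,3).
  (0,1): no empty cell satisfies it; stays.
  (0,2): no empty cell satisfies it; stays.
  (1,0) → (2,1).
  (1,3) → (1,0).
Resulting grid:
. B B .
R . . .
R R . R
. R . R
Unsatisfied now: (0,1).

1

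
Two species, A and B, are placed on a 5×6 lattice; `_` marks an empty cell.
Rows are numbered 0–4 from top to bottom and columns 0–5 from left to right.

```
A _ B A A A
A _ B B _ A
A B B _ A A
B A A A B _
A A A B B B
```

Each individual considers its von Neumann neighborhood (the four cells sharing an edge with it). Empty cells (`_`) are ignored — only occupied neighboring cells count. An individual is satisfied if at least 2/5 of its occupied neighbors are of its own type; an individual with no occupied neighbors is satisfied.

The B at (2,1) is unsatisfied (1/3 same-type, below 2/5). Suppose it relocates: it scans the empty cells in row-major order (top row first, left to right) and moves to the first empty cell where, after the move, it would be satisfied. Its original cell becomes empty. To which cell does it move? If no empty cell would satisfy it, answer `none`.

(0,1)

Vacating (2,1). Empty cells in order:
  (0,1): 1/2 same-type → satisfied — stop here.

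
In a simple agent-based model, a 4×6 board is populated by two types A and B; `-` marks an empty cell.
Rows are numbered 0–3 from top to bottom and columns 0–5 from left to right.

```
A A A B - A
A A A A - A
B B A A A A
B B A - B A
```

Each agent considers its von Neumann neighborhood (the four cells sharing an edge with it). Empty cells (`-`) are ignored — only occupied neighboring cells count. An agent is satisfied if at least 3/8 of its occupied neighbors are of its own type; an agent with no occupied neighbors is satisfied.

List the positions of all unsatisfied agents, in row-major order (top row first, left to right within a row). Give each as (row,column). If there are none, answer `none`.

(0,3), (3,4)

(0,0)A 2/2 ✓
(0,1)A 3/3 ✓
(0,2)A 2/3 ✓
(0,3)B 0/2 ✗
(0,5)A 1/1 ✓
(1,0)A 2/3 ✓
(1,1)A 3/4 ✓
(1,2)A 4/4 ✓
(1,3)A 2/3 ✓
(1,5)A 2/2 ✓
(2,0)B 2/3 ✓
(2,1)B 2/4 ✓
(2,2)A 3/4 ✓
(2,3)A 3/3 ✓
(2,4)A 2/3 ✓
(2,5)A 3/3 ✓
(3,0)B 2/2 ✓
(3,1)B 2/3 ✓
(3,2)A 1/2 ✓
(3,4)B 0/2 ✗
(3,5)A 1/2 ✓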